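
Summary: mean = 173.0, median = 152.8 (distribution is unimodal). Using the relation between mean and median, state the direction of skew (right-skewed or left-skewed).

right-skewed

mean − median = 173.0 − 152.8 = 20.2
mean > median ⇒ the longer tail is on the right ⇒ right-skewed (positively skewed).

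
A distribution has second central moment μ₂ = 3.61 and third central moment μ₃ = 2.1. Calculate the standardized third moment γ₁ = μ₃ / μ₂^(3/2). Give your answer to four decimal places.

0.3062

σ = √μ₂ = √3.61 = 1.90000
σ³ = μ₂^(3/2) = 6.85900
γ₁ = μ₃/σ³ = 2.1 / 6.85900 ≈ 0.3062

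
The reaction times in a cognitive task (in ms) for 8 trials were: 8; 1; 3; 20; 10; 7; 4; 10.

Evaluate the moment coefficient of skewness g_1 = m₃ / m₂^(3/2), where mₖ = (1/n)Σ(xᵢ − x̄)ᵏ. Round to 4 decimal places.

0.9730

x̄ = (8 + 1 + 3 + 20 + 10 + 7 + 4 + 10) / 8 = 7.8750
deviations (xᵢ − x̄): 0.1250, -6.8750, -4.8750, 12.1250, 2.1250, -0.8750, -3.8750, 2.1250
Σ(xᵢ − x̄)² = 242.8750 ⇒ m₂ = 242.8750/8 = 30.35938
Σ(xᵢ − x̄)³ = 1302.0938 ⇒ m₃ = 1302.0938/8 = 162.76172
m₂^(3/2) = 30.35938^(1.5) = 167.27816
g_1 = m₃ / m₂^(3/2) = 162.76172 / 167.27816 ≈ 0.9730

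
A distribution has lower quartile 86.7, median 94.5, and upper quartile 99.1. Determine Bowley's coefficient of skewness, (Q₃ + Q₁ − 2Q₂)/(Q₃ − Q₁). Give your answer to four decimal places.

-0.2581

numerator: Q₃ + Q₁ − 2Q₂ = 99.1 + 86.7 − 2×94.5 = -3.2000
denominator: Q₃ − Q₁ = 99.1 − 86.7 = 12.4000
Bowley skewness = -3.2000 / 12.4000 ≈ -0.2581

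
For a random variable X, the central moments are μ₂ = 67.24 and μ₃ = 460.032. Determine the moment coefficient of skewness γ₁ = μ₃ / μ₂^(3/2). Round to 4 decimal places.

0.8343

σ = √μ₂ = √67.24 = 8.20000
σ³ = μ₂^(3/2) = 551.36800
γ₁ = μ₃/σ³ = 460.032 / 551.36800 ≈ 0.8343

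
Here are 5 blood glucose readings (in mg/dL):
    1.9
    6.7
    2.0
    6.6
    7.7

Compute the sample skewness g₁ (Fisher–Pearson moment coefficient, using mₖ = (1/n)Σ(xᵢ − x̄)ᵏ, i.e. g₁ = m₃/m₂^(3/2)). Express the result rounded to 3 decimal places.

x̄ = (1.9 + 6.7 + 2.0 + 6.6 + 7.7) / 5 = 4.9800
deviations (xᵢ − x̄): -3.0800, 1.7200, -2.9800, 1.6200, 2.7200
Σ(xᵢ − x̄)² = 31.3480 ⇒ m₂ = 31.3480/5 = 6.26960
Σ(xᵢ − x̄)³ = -26.2181 ⇒ m₃ = -26.2181/5 = -5.24362
m₂^(3/2) = 6.26960^(1.5) = 15.69856
g₁ = m₃ / m₂^(3/2) = -5.24362 / 15.69856 ≈ -0.334

-0.334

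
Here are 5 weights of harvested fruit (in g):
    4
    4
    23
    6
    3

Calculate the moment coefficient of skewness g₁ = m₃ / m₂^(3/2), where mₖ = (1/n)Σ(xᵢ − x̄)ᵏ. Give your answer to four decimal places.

x̄ = (4 + 4 + 23 + 6 + 3) / 5 = 8.0000
deviations (xᵢ − x̄): -4.0000, -4.0000, 15.0000, -2.0000, -5.0000
Σ(xᵢ − x̄)² = 286.0000 ⇒ m₂ = 286.0000/5 = 57.20000
Σ(xᵢ − x̄)³ = 3114.0000 ⇒ m₃ = 3114.0000/5 = 622.80000
m₂^(3/2) = 57.20000^(1.5) = 432.60750
g₁ = m₃ / m₂^(3/2) = 622.80000 / 432.60750 ≈ 1.4396

1.4396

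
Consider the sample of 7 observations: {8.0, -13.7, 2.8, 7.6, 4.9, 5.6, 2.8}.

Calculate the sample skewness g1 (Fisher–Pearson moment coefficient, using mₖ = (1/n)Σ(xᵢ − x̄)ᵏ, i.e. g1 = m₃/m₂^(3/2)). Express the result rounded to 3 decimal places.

-1.724

x̄ = (8.0 - 13.7 + 2.8 + 7.6 + 4.9 + 5.6 + 2.8) / 7 = 2.5714
deviations (xᵢ − x̄): 5.4286, -16.2714, 0.2286, 5.0286, 2.3286, 3.0286, 0.2286
Σ(xᵢ − x̄)² = 334.2143 ⇒ m₂ = 334.2143/7 = 47.74490
Σ(xᵢ − x̄)³ = -3980.4529 ⇒ m₃ = -3980.4529/7 = -568.63613
m₂^(3/2) = 47.74490^(1.5) = 329.90618
g1 = m₃ / m₂^(3/2) = -568.63613 / 329.90618 ≈ -1.724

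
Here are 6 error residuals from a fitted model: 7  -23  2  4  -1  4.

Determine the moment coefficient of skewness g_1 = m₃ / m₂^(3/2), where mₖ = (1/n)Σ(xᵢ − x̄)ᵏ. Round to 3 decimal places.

-1.566

x̄ = (7 - 23 + 2 + 4 - 1 + 4) / 6 = -1.1667
deviations (xᵢ − x̄): 8.1667, -21.8333, 3.1667, 5.1667, 0.1667, 5.1667
Σ(xᵢ − x̄)² = 606.8333 ⇒ m₂ = 606.8333/6 = 101.13889
Σ(xᵢ − x̄)³ = -9555.5556 ⇒ m₃ = -9555.5556/6 = -1592.59259
m₂^(3/2) = 101.13889^(1.5) = 1017.13188
g_1 = m₃ / m₂^(3/2) = -1592.59259 / 1017.13188 ≈ -1.566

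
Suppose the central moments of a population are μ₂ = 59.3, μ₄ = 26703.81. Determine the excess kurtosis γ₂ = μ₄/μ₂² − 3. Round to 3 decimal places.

μ₂² = 59.3² = 3516.49000
μ₄/μ₂² = 26703.81 / 3516.49000 = 7.59388
γ₂ = 7.59388 − 3 ≈ 4.594

4.594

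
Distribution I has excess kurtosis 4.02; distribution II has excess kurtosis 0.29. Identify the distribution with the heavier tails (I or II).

Higher excess kurtosis ⇒ heavier tails relative to the normal distribution.
4.02 vs 0.29: the larger is 4.02, so I has heavier tails.

I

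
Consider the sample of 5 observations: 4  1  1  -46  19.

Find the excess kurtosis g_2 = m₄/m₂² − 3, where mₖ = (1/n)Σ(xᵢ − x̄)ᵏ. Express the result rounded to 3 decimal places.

x̄ = -4.2000
Σ(xᵢ − x̄)² = 2406.8000 ⇒ m₂ = 481.36000
Σ(xᵢ − x̄)⁴ = 3348533.4560 ⇒ m₄ = 669706.69120
m₂² = 231707.44960
g_2 = m₄/m₂² − 3 = 2.89031 − 3 ≈ -0.110

-0.110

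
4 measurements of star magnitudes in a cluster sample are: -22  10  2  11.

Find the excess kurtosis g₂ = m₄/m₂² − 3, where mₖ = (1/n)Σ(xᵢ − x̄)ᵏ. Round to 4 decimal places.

x̄ = 0.2500
Σ(xᵢ − x̄)² = 708.7500 ⇒ m₂ = 177.18750
Σ(xᵢ − x̄)⁴ = 267487.8281 ⇒ m₄ = 66871.95703
m₂² = 31395.41016
g₂ = m₄/m₂² − 3 = 2.12999 − 3 ≈ -0.8700

-0.8700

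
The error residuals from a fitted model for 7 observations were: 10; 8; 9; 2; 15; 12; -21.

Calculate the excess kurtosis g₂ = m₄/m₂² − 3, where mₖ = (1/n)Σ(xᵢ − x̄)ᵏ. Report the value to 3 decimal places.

x̄ = 5.0000
Σ(xᵢ − x̄)² = 884.0000 ⇒ m₂ = 126.28571
Σ(xᵢ − x̄)⁴ = 470420.0000 ⇒ m₄ = 67202.85714
m₂² = 15948.08163
g₂ = m₄/m₂² − 3 = 4.21385 − 3 ≈ 1.214

1.214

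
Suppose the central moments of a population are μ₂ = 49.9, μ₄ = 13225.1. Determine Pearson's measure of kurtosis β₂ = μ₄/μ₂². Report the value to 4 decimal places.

μ₂² = 49.9² = 2490.01000
μ₄/μ₂² = 13225.1 / 2490.01000 = 5.31126
β₂ ≈ 5.3113

5.3113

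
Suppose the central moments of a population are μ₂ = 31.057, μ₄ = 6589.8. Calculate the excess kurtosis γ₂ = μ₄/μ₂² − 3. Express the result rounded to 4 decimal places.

μ₂² = 31.057² = 964.53725
μ₄/μ₂² = 6589.8 / 964.53725 = 6.83208
γ₂ = 6.83208 − 3 ≈ 3.8321

3.8321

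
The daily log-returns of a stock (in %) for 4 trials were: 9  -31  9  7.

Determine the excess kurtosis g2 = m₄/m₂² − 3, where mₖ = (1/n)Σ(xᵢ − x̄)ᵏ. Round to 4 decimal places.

-0.6730

x̄ = -1.5000
Σ(xᵢ − x̄)² = 1163.0000 ⇒ m₂ = 290.75000
Σ(xᵢ − x̄)⁴ = 786865.2500 ⇒ m₄ = 196716.31250
m₂² = 84535.56250
g2 = m₄/m₂² − 3 = 2.32702 − 3 ≈ -0.6730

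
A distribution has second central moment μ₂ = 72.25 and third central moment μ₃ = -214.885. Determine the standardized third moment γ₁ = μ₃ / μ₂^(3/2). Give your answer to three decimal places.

σ = √μ₂ = √72.25 = 8.50000
σ³ = μ₂^(3/2) = 614.12500
γ₁ = μ₃/σ³ = -214.885 / 614.12500 ≈ -0.350

-0.350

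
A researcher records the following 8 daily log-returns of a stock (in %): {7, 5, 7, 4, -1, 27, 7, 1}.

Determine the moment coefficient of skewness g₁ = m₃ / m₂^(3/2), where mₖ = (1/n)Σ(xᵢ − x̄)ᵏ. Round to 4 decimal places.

1.7155

x̄ = (7 + 5 + 7 + 4 - 1 + 27 + 7 + 1) / 8 = 7.1250
deviations (xᵢ − x̄): -0.1250, -2.1250, -0.1250, -3.1250, -8.1250, 19.8750, -0.1250, -6.1250
Σ(xᵢ − x̄)² = 512.8750 ⇒ m₂ = 512.8750/8 = 64.10938
Σ(xᵢ − x̄)³ = 7044.6563 ⇒ m₃ = 7044.6563/8 = 880.58203
m₂^(3/2) = 64.10938^(1.5) = 513.31306
g₁ = m₃ / m₂^(3/2) = 880.58203 / 513.31306 ≈ 1.7155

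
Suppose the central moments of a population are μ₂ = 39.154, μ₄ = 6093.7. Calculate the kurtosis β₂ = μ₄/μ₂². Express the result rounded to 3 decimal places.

3.975

μ₂² = 39.154² = 1533.03572
μ₄/μ₂² = 6093.7 / 1533.03572 = 3.97492
β₂ ≈ 3.975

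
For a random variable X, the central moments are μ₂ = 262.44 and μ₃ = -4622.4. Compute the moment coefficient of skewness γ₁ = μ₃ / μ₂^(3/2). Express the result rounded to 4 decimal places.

σ = √μ₂ = √262.44 = 16.20000
σ³ = μ₂^(3/2) = 4251.52800
γ₁ = μ₃/σ³ = -4622.4 / 4251.52800 ≈ -1.0872

-1.0872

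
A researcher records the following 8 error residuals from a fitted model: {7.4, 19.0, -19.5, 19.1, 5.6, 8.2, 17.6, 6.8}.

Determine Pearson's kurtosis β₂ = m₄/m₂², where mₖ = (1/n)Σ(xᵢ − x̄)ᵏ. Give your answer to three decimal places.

x̄ = 8.0250
Σ(xᵢ − x̄)² = 1100.2150 ⇒ m₂ = 137.52687
Σ(xᵢ − x̄)⁴ = 611991.6672 ⇒ m₄ = 76498.95840
m₂² = 18913.64135
β₂ = m₄/m₂² = 76498.95840 / 18913.64135 ≈ 4.045

4.045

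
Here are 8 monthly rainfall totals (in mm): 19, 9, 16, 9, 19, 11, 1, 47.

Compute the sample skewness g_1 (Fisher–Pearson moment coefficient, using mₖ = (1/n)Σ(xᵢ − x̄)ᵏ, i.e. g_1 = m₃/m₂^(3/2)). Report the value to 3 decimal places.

x̄ = (19 + 9 + 16 + 9 + 19 + 11 + 1 + 47) / 8 = 16.3750
deviations (xᵢ − x̄): 2.6250, -7.3750, -0.3750, -7.3750, 2.6250, -5.3750, -15.3750, 30.6250
Σ(xᵢ − x̄)² = 1325.8750 ⇒ m₂ = 1325.8750/8 = 165.73438
Σ(xᵢ − x̄)³ = 24166.9688 ⇒ m₃ = 24166.9688/8 = 3020.87109
m₂^(3/2) = 165.73438^(1.5) = 2133.62893
g_1 = m₃ / m₂^(3/2) = 3020.87109 / 2133.62893 ≈ 1.416

1.416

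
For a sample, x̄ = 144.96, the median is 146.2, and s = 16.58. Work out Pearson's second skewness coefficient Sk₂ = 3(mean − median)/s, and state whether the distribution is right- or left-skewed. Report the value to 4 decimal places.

-0.2244, left-skewed

Sk₂ = 3(144.96 − 146.2) / 16.58 = 3 × -1.2400 / 16.58
    = -3.7200 / 16.58 ≈ -0.2244
Sk₂ < 0 ⇒ mean < median ⇒ left-skewed (negative skew).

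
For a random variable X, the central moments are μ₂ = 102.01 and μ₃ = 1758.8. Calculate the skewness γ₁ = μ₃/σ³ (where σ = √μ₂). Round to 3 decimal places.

σ = √μ₂ = √102.01 = 10.10000
σ³ = μ₂^(3/2) = 1030.30100
γ₁ = μ₃/σ³ = 1758.8 / 1030.30100 ≈ 1.707

1.707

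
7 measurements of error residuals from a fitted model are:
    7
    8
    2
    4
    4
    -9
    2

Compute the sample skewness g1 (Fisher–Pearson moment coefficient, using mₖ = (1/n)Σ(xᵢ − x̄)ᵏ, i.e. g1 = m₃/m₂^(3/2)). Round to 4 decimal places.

x̄ = (7 + 8 + 2 + 4 + 4 - 9 + 2) / 7 = 2.5714
deviations (xᵢ − x̄): 4.4286, 5.4286, -0.5714, 1.4286, 1.4286, -11.5714, -0.5714
Σ(xᵢ − x̄)² = 187.7143 ⇒ m₂ = 187.7143/7 = 26.81633
Σ(xᵢ − x̄)³ = -1297.1020 ⇒ m₃ = -1297.1020/7 = -185.30029
m₂^(3/2) = 26.81633^(1.5) = 138.86696
g1 = m₃ / m₂^(3/2) = -185.30029 / 138.86696 ≈ -1.3344

-1.3344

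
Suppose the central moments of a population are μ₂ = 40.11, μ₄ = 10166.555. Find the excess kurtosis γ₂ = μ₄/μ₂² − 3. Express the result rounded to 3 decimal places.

3.319

μ₂² = 40.11² = 1608.81210
μ₄/μ₂² = 10166.555 / 1608.81210 = 6.31929
γ₂ = 6.31929 − 3 ≈ 3.319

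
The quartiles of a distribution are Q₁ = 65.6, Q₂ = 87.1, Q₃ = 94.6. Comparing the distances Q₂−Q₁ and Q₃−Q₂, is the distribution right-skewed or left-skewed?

left-skewed

Q₂ − Q₁ = 21.5;  Q₃ − Q₂ = 7.5
Q₂ − Q₁ > Q₃ − Q₂ ⇒ the lower half is more spread out ⇒ left-skewed.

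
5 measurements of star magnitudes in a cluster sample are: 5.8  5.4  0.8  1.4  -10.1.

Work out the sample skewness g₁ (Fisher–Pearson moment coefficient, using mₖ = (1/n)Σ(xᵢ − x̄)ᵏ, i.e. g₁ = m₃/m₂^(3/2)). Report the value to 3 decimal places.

-1.056

x̄ = (5.8 + 5.4 + 0.8 + 1.4 - 10.1) / 5 = 0.6600
deviations (xᵢ − x̄): 5.1400, 4.7400, 0.1400, 0.7400, -10.7600
Σ(xᵢ − x̄)² = 165.2320 ⇒ m₂ = 165.2320/5 = 33.04640
Σ(xᵢ − x̄)³ = -1003.0658 ⇒ m₃ = -1003.0658/5 = -200.61317
m₂^(3/2) = 33.04640^(1.5) = 189.97053
g₁ = m₃ / m₂^(3/2) = -200.61317 / 189.97053 ≈ -1.056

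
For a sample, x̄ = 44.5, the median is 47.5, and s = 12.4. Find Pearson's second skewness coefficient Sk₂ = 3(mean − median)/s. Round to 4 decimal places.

-0.7258

Sk₂ = 3(44.5 − 47.5) / 12.4 = 3 × -3.0000 / 12.4
    = -9.0000 / 12.4 ≈ -0.7258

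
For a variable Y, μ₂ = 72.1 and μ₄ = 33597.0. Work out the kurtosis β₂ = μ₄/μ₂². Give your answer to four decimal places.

6.4629

μ₂² = 72.1² = 5198.41000
μ₄/μ₂² = 33597.0 / 5198.41000 = 6.46294
β₂ ≈ 6.4629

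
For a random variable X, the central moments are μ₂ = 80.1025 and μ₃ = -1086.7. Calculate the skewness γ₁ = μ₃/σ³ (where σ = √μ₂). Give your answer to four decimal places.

σ = √μ₂ = √80.1025 = 8.95000
σ³ = μ₂^(3/2) = 716.91738
γ₁ = μ₃/σ³ = -1086.7 / 716.91738 ≈ -1.5158

-1.5158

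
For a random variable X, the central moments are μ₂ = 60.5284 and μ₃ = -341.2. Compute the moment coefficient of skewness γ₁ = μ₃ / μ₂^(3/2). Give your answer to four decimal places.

-0.7246

σ = √μ₂ = √60.5284 = 7.78000
σ³ = μ₂^(3/2) = 470.91095
γ₁ = μ₃/σ³ = -341.2 / 470.91095 ≈ -0.7246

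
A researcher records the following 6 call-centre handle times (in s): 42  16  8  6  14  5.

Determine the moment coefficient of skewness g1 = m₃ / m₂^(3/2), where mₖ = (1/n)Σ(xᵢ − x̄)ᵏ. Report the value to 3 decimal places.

x̄ = (42 + 16 + 8 + 6 + 14 + 5) / 6 = 15.1667
deviations (xᵢ − x̄): 26.8333, 0.8333, -7.1667, -9.1667, -1.1667, -10.1667
Σ(xᵢ − x̄)² = 960.8333 ⇒ m₂ = 960.8333/6 = 160.13889
Σ(xᵢ − x̄)³ = 17130.5556 ⇒ m₃ = 17130.5556/6 = 2855.09259
m₂^(3/2) = 160.13889^(1.5) = 2026.49351
g1 = m₃ / m₂^(3/2) = 2855.09259 / 2026.49351 ≈ 1.409

1.409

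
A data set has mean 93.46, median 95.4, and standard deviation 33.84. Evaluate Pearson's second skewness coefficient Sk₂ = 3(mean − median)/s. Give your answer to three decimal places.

-0.172

Sk₂ = 3(93.46 − 95.4) / 33.84 = 3 × -1.9400 / 33.84
    = -5.8200 / 33.84 ≈ -0.172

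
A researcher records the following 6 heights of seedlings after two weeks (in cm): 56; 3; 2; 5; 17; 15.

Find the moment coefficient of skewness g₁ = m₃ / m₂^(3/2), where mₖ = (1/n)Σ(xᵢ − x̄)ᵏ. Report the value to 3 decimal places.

1.429

x̄ = (56 + 3 + 2 + 5 + 17 + 15) / 6 = 16.3333
deviations (xᵢ − x̄): 39.6667, -13.3333, -14.3333, -11.3333, 0.6667, -1.3333
Σ(xᵢ − x̄)² = 2087.3333 ⇒ m₂ = 2087.3333/6 = 347.88889
Σ(xᵢ − x̄)³ = 55640.4444 ⇒ m₃ = 55640.4444/6 = 9273.40741
m₂^(3/2) = 347.88889^(1.5) = 6488.74694
g₁ = m₃ / m₂^(3/2) = 9273.40741 / 6488.74694 ≈ 1.429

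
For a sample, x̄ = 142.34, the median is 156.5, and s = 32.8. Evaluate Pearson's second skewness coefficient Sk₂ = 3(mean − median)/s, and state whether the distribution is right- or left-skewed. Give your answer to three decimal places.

Sk₂ = 3(142.34 − 156.5) / 32.8 = 3 × -14.1600 / 32.8
    = -42.4800 / 32.8 ≈ -1.295
Sk₂ < 0 ⇒ mean < median ⇒ left-skewed (negative skew).

-1.295, left-skewed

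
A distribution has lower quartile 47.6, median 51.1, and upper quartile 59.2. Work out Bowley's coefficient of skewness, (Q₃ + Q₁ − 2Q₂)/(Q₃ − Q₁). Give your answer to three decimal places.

0.397

numerator: Q₃ + Q₁ − 2Q₂ = 59.2 + 47.6 − 2×51.1 = 4.6000
denominator: Q₃ − Q₁ = 59.2 − 47.6 = 11.6000
Bowley skewness = 4.6000 / 11.6000 ≈ 0.397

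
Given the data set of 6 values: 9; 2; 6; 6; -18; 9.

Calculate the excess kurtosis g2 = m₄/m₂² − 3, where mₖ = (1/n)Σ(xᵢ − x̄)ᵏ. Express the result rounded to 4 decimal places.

x̄ = 2.3333
Σ(xᵢ − x̄)² = 529.3333 ⇒ m₂ = 88.22222
Σ(xᵢ − x̄)⁴ = 175248.4444 ⇒ m₄ = 29208.07407
m₂² = 7783.16049
g2 = m₄/m₂² − 3 = 3.75273 − 3 ≈ 0.7527

0.7527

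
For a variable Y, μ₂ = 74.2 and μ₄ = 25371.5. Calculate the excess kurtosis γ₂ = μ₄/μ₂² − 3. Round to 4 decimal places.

1.6083

μ₂² = 74.2² = 5505.64000
μ₄/μ₂² = 25371.5 / 5505.64000 = 4.60827
γ₂ = 4.60827 − 3 ≈ 1.6083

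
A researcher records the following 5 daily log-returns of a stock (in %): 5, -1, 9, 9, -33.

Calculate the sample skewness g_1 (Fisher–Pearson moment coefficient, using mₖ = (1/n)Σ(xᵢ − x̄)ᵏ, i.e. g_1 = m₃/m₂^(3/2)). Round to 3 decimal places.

-1.313

x̄ = (5 - 1 + 9 + 9 - 33) / 5 = -2.2000
deviations (xᵢ − x̄): 7.2000, 1.2000, 11.2000, 11.2000, -30.8000
Σ(xᵢ − x̄)² = 1252.8000 ⇒ m₂ = 1252.8000/5 = 250.56000
Σ(xᵢ − x̄)³ = -26033.2800 ⇒ m₃ = -26033.2800/5 = -5206.65600
m₂^(3/2) = 250.56000^(1.5) = 3966.13608
g_1 = m₃ / m₂^(3/2) = -5206.65600 / 3966.13608 ≈ -1.313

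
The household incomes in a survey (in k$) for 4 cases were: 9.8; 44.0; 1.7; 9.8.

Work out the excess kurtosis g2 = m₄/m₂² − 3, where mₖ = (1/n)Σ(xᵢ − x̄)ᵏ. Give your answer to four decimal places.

x̄ = 16.3250
Σ(xᵢ − x̄)² = 1064.9475 ⇒ m₂ = 266.23688
Σ(xᵢ − x̄)⁴ = 635985.9936 ⇒ m₄ = 158996.49839
m₂² = 70882.07361
g2 = m₄/m₂² − 3 = 2.24311 − 3 ≈ -0.7569

-0.7569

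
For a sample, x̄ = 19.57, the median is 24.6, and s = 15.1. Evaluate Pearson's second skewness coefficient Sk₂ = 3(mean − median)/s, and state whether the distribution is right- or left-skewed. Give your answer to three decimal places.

-0.999, left-skewed

Sk₂ = 3(19.57 − 24.6) / 15.1 = 3 × -5.0300 / 15.1
    = -15.0900 / 15.1 ≈ -0.999
Sk₂ < 0 ⇒ mean < median ⇒ left-skewed (negative skew).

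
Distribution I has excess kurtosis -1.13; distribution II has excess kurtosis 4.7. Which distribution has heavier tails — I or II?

Higher excess kurtosis ⇒ heavier tails relative to the normal distribution.
-1.13 vs 4.7: the larger is 4.7, so II has heavier tails. (II is leptokurtic — heavier-than-normal tails; the other is platykurtic.)

II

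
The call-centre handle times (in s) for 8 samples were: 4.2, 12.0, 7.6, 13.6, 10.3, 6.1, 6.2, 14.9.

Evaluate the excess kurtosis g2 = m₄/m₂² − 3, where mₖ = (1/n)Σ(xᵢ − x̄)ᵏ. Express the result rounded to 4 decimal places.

-1.4271

x̄ = 9.3625
Σ(xᵢ − x̄)² = 106.8588 ⇒ m₂ = 13.35734
Σ(xᵢ − x̄)⁴ = 2245.1398 ⇒ m₄ = 280.64248
m₂² = 178.41863
g2 = m₄/m₂² − 3 = 1.57294 − 3 ≈ -1.4271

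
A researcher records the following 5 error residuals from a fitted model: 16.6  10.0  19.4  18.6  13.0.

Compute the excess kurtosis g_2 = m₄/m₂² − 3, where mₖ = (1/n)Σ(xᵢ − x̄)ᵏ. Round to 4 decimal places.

x̄ = 15.5200
Σ(xᵢ − x̄)² = 62.5280 ⇒ m₂ = 12.50560
Σ(xᵢ − x̄)⁴ = 1286.7601 ⇒ m₄ = 257.35202
m₂² = 156.39003
g_2 = m₄/m₂² − 3 = 1.64558 − 3 ≈ -1.3544

-1.3544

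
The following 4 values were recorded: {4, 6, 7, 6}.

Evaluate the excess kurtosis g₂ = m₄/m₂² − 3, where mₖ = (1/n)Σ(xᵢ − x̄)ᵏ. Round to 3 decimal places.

x̄ = 5.7500
Σ(xᵢ − x̄)² = 4.7500 ⇒ m₂ = 1.18750
Σ(xᵢ − x̄)⁴ = 11.8281 ⇒ m₄ = 2.95703
m₂² = 1.41016
g₂ = m₄/m₂² − 3 = 2.09695 − 3 ≈ -0.903

-0.903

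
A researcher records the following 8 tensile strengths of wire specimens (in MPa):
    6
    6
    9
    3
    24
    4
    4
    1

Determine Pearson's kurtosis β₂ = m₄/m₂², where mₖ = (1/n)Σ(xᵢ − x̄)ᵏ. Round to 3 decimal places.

4.987

x̄ = 7.1250
Σ(xᵢ − x̄)² = 364.8750 ⇒ m₂ = 45.60938
Σ(xᵢ − x̄)⁴ = 82994.7129 ⇒ m₄ = 10374.33911
m₂² = 2080.21509
β₂ = m₄/m₂² = 10374.33911 / 2080.21509 ≈ 4.987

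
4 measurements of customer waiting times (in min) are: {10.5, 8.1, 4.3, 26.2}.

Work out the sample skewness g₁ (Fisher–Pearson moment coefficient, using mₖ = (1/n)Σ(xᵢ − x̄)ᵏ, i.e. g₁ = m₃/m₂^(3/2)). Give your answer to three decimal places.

x̄ = (10.5 + 8.1 + 4.3 + 26.2) / 4 = 12.2750
deviations (xᵢ − x̄): -1.7750, -4.1750, -7.9750, 13.9250
Σ(xᵢ − x̄)² = 278.0875 ⇒ m₂ = 278.0875/4 = 69.52187
Σ(xᵢ − x̄)³ = 2114.5556 ⇒ m₃ = 2114.5556/4 = 528.63891
m₂^(3/2) = 69.52187^(1.5) = 579.67186
g₁ = m₃ / m₂^(3/2) = 528.63891 / 579.67186 ≈ 0.912

0.912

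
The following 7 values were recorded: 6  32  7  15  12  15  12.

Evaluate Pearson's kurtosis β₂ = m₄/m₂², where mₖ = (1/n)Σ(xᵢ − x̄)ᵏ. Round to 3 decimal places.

3.811

x̄ = 14.1429
Σ(xᵢ − x̄)² = 446.8571 ⇒ m₂ = 63.83673
Σ(xᵢ − x̄)⁴ = 108725.7259 ⇒ m₄ = 15532.24656
m₂² = 4075.12870
β₂ = m₄/m₂² = 15532.24656 / 4075.12870 ≈ 3.811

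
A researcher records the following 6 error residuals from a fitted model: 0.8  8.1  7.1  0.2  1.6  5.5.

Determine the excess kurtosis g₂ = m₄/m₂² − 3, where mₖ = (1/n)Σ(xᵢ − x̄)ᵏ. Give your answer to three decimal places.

x̄ = 3.8833
Σ(xᵢ − x̄)² = 59.0283 ⇒ m₂ = 9.83806
Σ(xᵢ − x̄)⁴ = 731.6542 ⇒ m₄ = 121.94237
m₂² = 96.78734
g₂ = m₄/m₂² − 3 = 1.25990 − 3 ≈ -1.740

-1.740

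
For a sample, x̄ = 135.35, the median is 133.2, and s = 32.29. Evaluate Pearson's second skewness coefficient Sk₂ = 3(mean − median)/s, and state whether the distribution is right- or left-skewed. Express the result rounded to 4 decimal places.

0.1998, right-skewed

Sk₂ = 3(135.35 − 133.2) / 32.29 = 3 × 2.1500 / 32.29
    = 6.4500 / 32.29 ≈ 0.1998
Sk₂ > 0 ⇒ mean > median ⇒ right-skewed (positive skew).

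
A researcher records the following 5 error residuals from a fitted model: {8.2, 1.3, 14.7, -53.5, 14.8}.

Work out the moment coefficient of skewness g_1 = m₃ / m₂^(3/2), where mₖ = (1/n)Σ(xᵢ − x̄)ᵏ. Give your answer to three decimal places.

-1.366

x̄ = (8.2 + 1.3 + 14.7 - 53.5 + 14.8) / 5 = -2.9000
deviations (xᵢ − x̄): 11.1000, 4.2000, 17.6000, -50.6000, 17.7000
Σ(xᵢ − x̄)² = 3324.2600 ⇒ m₂ = 3324.2600/5 = 664.85200
Σ(xᵢ − x̄)³ = -117115.4880 ⇒ m₃ = -117115.4880/5 = -23423.09760
m₂^(3/2) = 664.85200^(1.5) = 17143.02543
g_1 = m₃ / m₂^(3/2) = -23423.09760 / 17143.02543 ≈ -1.366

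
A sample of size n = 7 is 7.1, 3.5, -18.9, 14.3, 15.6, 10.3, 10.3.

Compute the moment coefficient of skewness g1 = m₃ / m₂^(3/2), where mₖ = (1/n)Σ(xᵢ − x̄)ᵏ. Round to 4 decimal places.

-1.5514

x̄ = (7.1 + 3.5 - 18.9 + 14.3 + 15.6 + 10.3 + 10.3) / 7 = 6.0286
deviations (xᵢ − x̄): 1.0714, -2.5286, -24.9286, 8.2714, 9.5714, 4.2714, 4.2714
Σ(xᵢ − x̄)² = 825.4943 ⇒ m₂ = 825.4943/7 = 117.92776
Σ(xᵢ − x̄)³ = -13907.7628 ⇒ m₃ = -13907.7628/7 = -1986.82326
m₂^(3/2) = 117.92776^(1.5) = 1280.63111
g1 = m₃ / m₂^(3/2) = -1986.82326 / 1280.63111 ≈ -1.5514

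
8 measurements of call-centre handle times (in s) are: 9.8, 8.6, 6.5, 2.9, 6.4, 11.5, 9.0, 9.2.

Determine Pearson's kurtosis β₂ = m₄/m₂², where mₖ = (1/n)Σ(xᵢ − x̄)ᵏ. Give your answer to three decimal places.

x̄ = 7.9875
Σ(xᵢ − x̄)² = 49.1088 ⇒ m₂ = 6.13859
Σ(xᵢ − x̄)⁴ = 847.5220 ⇒ m₄ = 105.94025
m₂² = 37.68233
β₂ = m₄/m₂² = 105.94025 / 37.68233 ≈ 2.811

2.811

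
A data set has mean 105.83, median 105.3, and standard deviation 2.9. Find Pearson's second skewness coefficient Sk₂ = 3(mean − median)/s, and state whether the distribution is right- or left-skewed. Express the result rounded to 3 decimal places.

Sk₂ = 3(105.83 − 105.3) / 2.9 = 3 × 0.5300 / 2.9
    = 1.5900 / 2.9 ≈ 0.548
Sk₂ > 0 ⇒ mean > median ⇒ right-skewed (positive skew).

0.548, right-skewed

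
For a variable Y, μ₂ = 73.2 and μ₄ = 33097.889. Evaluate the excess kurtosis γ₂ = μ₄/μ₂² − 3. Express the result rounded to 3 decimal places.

3.177

μ₂² = 73.2² = 5358.24000
μ₄/μ₂² = 33097.889 / 5358.24000 = 6.17701
γ₂ = 6.17701 − 3 ≈ 3.177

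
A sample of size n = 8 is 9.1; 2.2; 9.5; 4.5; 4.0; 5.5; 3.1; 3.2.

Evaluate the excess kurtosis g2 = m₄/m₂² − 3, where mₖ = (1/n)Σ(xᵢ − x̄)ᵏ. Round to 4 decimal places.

x̄ = 5.1375
Σ(xᵢ − x̄)² = 53.0988 ⇒ m₂ = 6.63734
Σ(xᵢ − x̄)⁴ = 716.3692 ⇒ m₄ = 89.54615
m₂² = 44.05433
g2 = m₄/m₂² − 3 = 2.03263 − 3 ≈ -0.9674

-0.9674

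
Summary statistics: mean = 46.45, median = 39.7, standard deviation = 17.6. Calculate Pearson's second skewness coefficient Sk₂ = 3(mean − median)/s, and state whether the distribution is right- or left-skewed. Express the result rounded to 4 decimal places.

1.1506, right-skewed

Sk₂ = 3(46.45 − 39.7) / 17.6 = 3 × 6.7500 / 17.6
    = 20.2500 / 17.6 ≈ 1.1506
Sk₂ > 0 ⇒ mean > median ⇒ right-skewed (positive skew).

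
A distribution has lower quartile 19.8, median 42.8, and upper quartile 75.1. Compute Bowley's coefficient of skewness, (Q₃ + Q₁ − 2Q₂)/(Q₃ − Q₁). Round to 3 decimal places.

numerator: Q₃ + Q₁ − 2Q₂ = 75.1 + 19.8 − 2×42.8 = 9.3000
denominator: Q₃ − Q₁ = 75.1 − 19.8 = 55.3000
Bowley skewness = 9.3000 / 55.3000 ≈ 0.168

0.168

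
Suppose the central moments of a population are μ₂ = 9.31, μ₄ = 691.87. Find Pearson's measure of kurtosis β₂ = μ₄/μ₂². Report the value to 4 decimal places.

μ₂² = 9.31² = 86.67610
μ₄/μ₂² = 691.87 / 86.67610 = 7.98225
β₂ ≈ 7.9822

7.9822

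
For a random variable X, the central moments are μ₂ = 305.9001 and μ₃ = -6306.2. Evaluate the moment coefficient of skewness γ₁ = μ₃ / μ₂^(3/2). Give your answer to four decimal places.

σ = √μ₂ = √305.9001 = 17.49000
σ³ = μ₂^(3/2) = 5350.19275
γ₁ = μ₃/σ³ = -6306.2 / 5350.19275 ≈ -1.1787

-1.1787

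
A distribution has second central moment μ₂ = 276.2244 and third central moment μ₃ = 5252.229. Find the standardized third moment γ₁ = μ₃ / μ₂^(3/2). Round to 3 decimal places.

σ = √μ₂ = √276.2244 = 16.62000
σ³ = μ₂^(3/2) = 4590.84953
γ₁ = μ₃/σ³ = 5252.229 / 4590.84953 ≈ 1.144

1.144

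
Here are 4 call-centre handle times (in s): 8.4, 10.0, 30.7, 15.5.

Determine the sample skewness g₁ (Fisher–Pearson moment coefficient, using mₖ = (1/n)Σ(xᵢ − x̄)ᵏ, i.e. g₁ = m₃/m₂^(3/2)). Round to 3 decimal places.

x̄ = (8.4 + 10.0 + 30.7 + 15.5) / 4 = 16.1500
deviations (xᵢ − x̄): -7.7500, -6.1500, 14.5500, -0.6500
Σ(xᵢ − x̄)² = 310.0100 ⇒ m₂ = 310.0100/4 = 77.50250
Σ(xᵢ − x̄)³ = 2381.9040 ⇒ m₃ = 2381.9040/4 = 595.47600
m₂^(3/2) = 77.50250^(1.5) = 682.29717
g₁ = m₃ / m₂^(3/2) = 595.47600 / 682.29717 ≈ 0.873

0.873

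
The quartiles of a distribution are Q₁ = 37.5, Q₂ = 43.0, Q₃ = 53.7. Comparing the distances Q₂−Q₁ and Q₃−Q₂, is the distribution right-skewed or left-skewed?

Q₂ − Q₁ = 5.5;  Q₃ − Q₂ = 10.7
Q₃ − Q₂ > Q₂ − Q₁ ⇒ the upper half is more spread out ⇒ right-skewed.

right-skewed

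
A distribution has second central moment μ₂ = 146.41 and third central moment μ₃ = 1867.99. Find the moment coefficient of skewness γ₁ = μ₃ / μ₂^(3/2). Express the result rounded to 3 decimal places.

1.054

σ = √μ₂ = √146.41 = 12.10000
σ³ = μ₂^(3/2) = 1771.56100
γ₁ = μ₃/σ³ = 1867.99 / 1771.56100 ≈ 1.054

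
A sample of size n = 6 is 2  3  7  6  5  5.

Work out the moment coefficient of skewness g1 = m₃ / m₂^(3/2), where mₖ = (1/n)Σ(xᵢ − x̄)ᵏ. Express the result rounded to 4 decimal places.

x̄ = (2 + 3 + 7 + 6 + 5 + 5) / 6 = 4.6667
deviations (xᵢ − x̄): -2.6667, -1.6667, 2.3333, 1.3333, 0.3333, 0.3333
Σ(xᵢ − x̄)² = 17.3333 ⇒ m₂ = 17.3333/6 = 2.88889
Σ(xᵢ − x̄)³ = -8.4444 ⇒ m₃ = -8.4444/6 = -1.40741
m₂^(3/2) = 2.88889^(1.5) = 4.91017
g1 = m₃ / m₂^(3/2) = -1.40741 / 4.91017 ≈ -0.2866

-0.2866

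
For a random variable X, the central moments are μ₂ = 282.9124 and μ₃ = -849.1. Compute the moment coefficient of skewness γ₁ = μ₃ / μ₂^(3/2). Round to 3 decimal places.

σ = √μ₂ = √282.9124 = 16.82000
σ³ = μ₂^(3/2) = 4758.58657
γ₁ = μ₃/σ³ = -849.1 / 4758.58657 ≈ -0.178

-0.178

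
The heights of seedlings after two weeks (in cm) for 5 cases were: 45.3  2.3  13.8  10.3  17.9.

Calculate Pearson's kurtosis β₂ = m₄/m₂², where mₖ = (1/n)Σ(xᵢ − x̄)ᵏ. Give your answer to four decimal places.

x̄ = 17.9200
Σ(xᵢ − x̄)² = 1068.6880 ⇒ m₂ = 213.73760
Σ(xᵢ − x̄)⁴ = 625184.7049 ⇒ m₄ = 125036.94097
m₂² = 45683.76165
β₂ = m₄/m₂² = 125036.94097 / 45683.76165 ≈ 2.7370

2.7370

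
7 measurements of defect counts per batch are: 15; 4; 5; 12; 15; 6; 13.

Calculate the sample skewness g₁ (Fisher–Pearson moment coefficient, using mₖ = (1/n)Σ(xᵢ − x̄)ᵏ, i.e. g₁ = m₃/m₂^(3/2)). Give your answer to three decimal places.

-0.192

x̄ = (15 + 4 + 5 + 12 + 15 + 6 + 13) / 7 = 10.0000
deviations (xᵢ − x̄): 5.0000, -6.0000, -5.0000, 2.0000, 5.0000, -4.0000, 3.0000
Σ(xᵢ − x̄)² = 140.0000 ⇒ m₂ = 140.0000/7 = 20.00000
Σ(xᵢ − x̄)³ = -120.0000 ⇒ m₃ = -120.0000/7 = -17.14286
m₂^(3/2) = 20.00000^(1.5) = 89.44272
g₁ = m₃ / m₂^(3/2) = -17.14286 / 89.44272 ≈ -0.192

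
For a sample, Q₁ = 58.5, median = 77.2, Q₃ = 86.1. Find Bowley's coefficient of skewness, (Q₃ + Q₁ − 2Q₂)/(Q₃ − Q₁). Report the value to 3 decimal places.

numerator: Q₃ + Q₁ − 2Q₂ = 86.1 + 58.5 − 2×77.2 = -9.8000
denominator: Q₃ − Q₁ = 86.1 − 58.5 = 27.6000
Bowley skewness = -9.8000 / 27.6000 ≈ -0.355

-0.355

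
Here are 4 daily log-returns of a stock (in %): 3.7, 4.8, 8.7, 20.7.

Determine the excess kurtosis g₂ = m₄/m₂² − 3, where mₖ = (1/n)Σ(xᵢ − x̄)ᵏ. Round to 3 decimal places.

x̄ = 9.4750
Σ(xᵢ − x̄)² = 181.8075 ⇒ m₂ = 45.45187
Σ(xᵢ − x̄)⁴ = 17466.4508 ⇒ m₄ = 4366.61270
m₂² = 2065.87294
g₂ = m₄/m₂² − 3 = 2.11369 − 3 ≈ -0.886

-0.886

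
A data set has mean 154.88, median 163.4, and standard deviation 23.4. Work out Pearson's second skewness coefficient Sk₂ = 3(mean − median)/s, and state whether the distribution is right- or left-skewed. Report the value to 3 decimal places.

Sk₂ = 3(154.88 − 163.4) / 23.4 = 3 × -8.5200 / 23.4
    = -25.5600 / 23.4 ≈ -1.092
Sk₂ < 0 ⇒ mean < median ⇒ left-skewed (negative skew).

-1.092, left-skewed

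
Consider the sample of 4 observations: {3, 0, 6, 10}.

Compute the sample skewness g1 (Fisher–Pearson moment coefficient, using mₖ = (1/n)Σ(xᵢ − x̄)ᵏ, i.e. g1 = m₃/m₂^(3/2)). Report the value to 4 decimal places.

0.1685

x̄ = (3 + 0 + 6 + 10) / 4 = 4.7500
deviations (xᵢ − x̄): -1.7500, -4.7500, 1.2500, 5.2500
Σ(xᵢ − x̄)² = 54.7500 ⇒ m₂ = 54.7500/4 = 13.68750
Σ(xᵢ − x̄)³ = 34.1250 ⇒ m₃ = 34.1250/4 = 8.53125
m₂^(3/2) = 13.68750^(1.5) = 50.63913
g1 = m₃ / m₂^(3/2) = 8.53125 / 50.63913 ≈ 0.1685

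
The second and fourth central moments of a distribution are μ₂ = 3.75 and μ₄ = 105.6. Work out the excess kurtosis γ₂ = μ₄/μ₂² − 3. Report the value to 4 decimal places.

μ₂² = 3.75² = 14.06250
μ₄/μ₂² = 105.6 / 14.06250 = 7.50933
γ₂ = 7.50933 − 3 ≈ 4.5093

4.5093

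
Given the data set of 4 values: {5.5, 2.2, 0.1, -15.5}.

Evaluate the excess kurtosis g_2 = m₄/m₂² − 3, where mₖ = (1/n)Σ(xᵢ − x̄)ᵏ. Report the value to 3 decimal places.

x̄ = -1.9250
Σ(xᵢ − x̄)² = 260.5275 ⇒ m₂ = 65.13187
Σ(xᵢ − x̄)⁴ = 37305.0812 ⇒ m₄ = 9326.27030
m₂² = 4242.16114
g_2 = m₄/m₂² − 3 = 2.19847 − 3 ≈ -0.802

-0.802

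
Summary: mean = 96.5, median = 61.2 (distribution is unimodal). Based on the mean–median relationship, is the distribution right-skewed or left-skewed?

right-skewed

mean − median = 96.5 − 61.2 = 35.3
mean > median ⇒ the longer tail is on the right ⇒ right-skewed (positively skewed).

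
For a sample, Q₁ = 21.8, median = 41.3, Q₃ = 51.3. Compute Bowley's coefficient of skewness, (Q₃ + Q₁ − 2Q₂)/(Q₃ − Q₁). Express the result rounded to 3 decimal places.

numerator: Q₃ + Q₁ − 2Q₂ = 51.3 + 21.8 − 2×41.3 = -9.5000
denominator: Q₃ − Q₁ = 51.3 − 21.8 = 29.5000
Bowley skewness = -9.5000 / 29.5000 ≈ -0.322

-0.322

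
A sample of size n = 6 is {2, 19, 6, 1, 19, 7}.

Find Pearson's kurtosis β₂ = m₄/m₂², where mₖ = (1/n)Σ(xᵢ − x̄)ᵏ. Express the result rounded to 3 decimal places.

x̄ = 9.0000
Σ(xᵢ − x̄)² = 326.0000 ⇒ m₂ = 54.33333
Σ(xᵢ − x̄)⁴ = 26594.0000 ⇒ m₄ = 4432.33333
m₂² = 2952.11111
β₂ = m₄/m₂² = 4432.33333 / 2952.11111 ≈ 1.501

1.501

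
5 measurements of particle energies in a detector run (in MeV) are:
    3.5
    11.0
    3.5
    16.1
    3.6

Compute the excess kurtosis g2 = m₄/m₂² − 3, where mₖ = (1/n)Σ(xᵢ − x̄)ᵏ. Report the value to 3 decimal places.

x̄ = 7.5400
Σ(xᵢ − x̄)² = 133.4120 ⇒ m₂ = 26.68240
Σ(xᵢ − x̄)⁴ = 6286.1111 ⇒ m₄ = 1257.22221
m₂² = 711.95047
g2 = m₄/m₂² − 3 = 1.76588 − 3 ≈ -1.234

-1.234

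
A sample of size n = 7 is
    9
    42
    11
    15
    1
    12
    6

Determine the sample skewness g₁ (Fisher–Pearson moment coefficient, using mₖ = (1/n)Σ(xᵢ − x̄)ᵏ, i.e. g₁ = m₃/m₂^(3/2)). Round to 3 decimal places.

1.542

x̄ = (9 + 42 + 11 + 15 + 1 + 12 + 6) / 7 = 13.7143
deviations (xᵢ − x̄): -4.7143, 28.2857, -2.7143, 1.2857, -12.7143, -1.7143, -7.7143
Σ(xᵢ − x̄)² = 1055.4286 ⇒ m₂ = 1055.4286/7 = 150.77551
Σ(xᵢ − x̄)³ = 19988.8163 ⇒ m₃ = 19988.8163/7 = 2855.54519
m₂^(3/2) = 150.77551^(1.5) = 1851.38274
g₁ = m₃ / m₂^(3/2) = 2855.54519 / 1851.38274 ≈ 1.542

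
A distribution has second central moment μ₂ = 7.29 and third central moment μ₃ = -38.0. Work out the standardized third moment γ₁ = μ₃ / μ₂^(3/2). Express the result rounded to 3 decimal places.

σ = √μ₂ = √7.29 = 2.70000
σ³ = μ₂^(3/2) = 19.68300
γ₁ = μ₃/σ³ = -38.0 / 19.68300 ≈ -1.931

-1.931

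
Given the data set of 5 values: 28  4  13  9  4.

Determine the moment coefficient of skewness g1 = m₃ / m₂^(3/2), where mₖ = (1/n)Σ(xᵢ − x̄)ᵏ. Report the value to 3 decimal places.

1.009

x̄ = (28 + 4 + 13 + 9 + 4) / 5 = 11.6000
deviations (xᵢ − x̄): 16.4000, -7.6000, 1.4000, -2.6000, -7.6000
Σ(xᵢ − x̄)² = 393.2000 ⇒ m₂ = 393.2000/5 = 78.64000
Σ(xᵢ − x̄)³ = 3518.1600 ⇒ m₃ = 3518.1600/5 = 703.63200
m₂^(3/2) = 78.64000^(1.5) = 697.37321
g1 = m₃ / m₂^(3/2) = 703.63200 / 697.37321 ≈ 1.009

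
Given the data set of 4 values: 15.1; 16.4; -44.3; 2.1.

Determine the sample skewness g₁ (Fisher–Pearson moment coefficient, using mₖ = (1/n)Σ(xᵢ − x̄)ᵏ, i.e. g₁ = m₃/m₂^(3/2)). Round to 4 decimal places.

x̄ = (15.1 + 16.4 - 44.3 + 2.1) / 4 = -2.6750
deviations (xᵢ − x̄): 17.7750, 19.0750, -41.6250, 4.7750
Σ(xᵢ − x̄)² = 2435.2475 ⇒ m₂ = 2435.2475/4 = 608.81188
Σ(xᵢ − x̄)³ = -59455.7246 ⇒ m₃ = -59455.7246/4 = -14863.93116
m₂^(3/2) = 608.81188^(1.5) = 15021.89328
g₁ = m₃ / m₂^(3/2) = -14863.93116 / 15021.89328 ≈ -0.9895

-0.9895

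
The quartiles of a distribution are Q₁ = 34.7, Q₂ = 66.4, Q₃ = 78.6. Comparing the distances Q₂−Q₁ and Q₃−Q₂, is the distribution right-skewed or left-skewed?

Q₂ − Q₁ = 31.7;  Q₃ − Q₂ = 12.2
Q₂ − Q₁ > Q₃ − Q₂ ⇒ the lower half is more spread out ⇒ left-skewed.

left-skewed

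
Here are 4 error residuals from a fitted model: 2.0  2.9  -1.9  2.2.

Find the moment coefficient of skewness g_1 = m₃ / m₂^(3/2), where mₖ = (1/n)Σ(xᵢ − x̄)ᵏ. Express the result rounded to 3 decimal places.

-1.043

x̄ = (2.0 + 2.9 - 1.9 + 2.2) / 4 = 1.3000
deviations (xᵢ − x̄): 0.7000, 1.6000, -3.2000, 0.9000
Σ(xᵢ − x̄)² = 14.1000 ⇒ m₂ = 14.1000/4 = 3.52500
Σ(xᵢ − x̄)³ = -27.6000 ⇒ m₃ = -27.6000/4 = -6.90000
m₂^(3/2) = 3.52500^(1.5) = 6.61818
g_1 = m₃ / m₂^(3/2) = -6.90000 / 6.61818 ≈ -1.043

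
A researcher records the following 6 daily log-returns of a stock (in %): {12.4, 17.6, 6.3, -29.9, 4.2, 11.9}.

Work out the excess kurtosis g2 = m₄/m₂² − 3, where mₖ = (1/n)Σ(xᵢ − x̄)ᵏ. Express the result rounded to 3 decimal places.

0.680

x̄ = 3.7500
Σ(xᵢ − x̄)² = 1472.0950 ⇒ m₂ = 245.34917
Σ(xᵢ − x̄)⁴ = 1329002.7940 ⇒ m₄ = 221500.46567
m₂² = 60196.21358
g2 = m₄/m₂² − 3 = 3.67964 − 3 ≈ 0.680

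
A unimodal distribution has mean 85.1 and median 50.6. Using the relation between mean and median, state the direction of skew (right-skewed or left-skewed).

right-skewed

mean − median = 85.1 − 50.6 = 34.5
mean > median ⇒ the longer tail is on the right ⇒ right-skewed (positively skewed).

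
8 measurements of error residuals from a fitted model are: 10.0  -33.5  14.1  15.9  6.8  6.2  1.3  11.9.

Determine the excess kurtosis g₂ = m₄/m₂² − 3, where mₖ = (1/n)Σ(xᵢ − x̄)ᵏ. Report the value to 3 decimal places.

2.196

x̄ = 4.0875
Σ(xᵢ − x̄)² = 1768.1887 ⇒ m₂ = 221.02359
Σ(xᵢ − x̄)⁴ = 2030662.7013 ⇒ m₄ = 253832.83767
m₂² = 48851.42899
g₂ = m₄/m₂² − 3 = 5.19602 − 3 ≈ 2.196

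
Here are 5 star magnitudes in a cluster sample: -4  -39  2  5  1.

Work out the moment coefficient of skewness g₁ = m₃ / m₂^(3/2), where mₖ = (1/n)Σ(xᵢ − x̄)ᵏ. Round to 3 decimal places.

x̄ = (-4 - 39 + 2 + 5 + 1) / 5 = -7.0000
deviations (xᵢ − x̄): 3.0000, -32.0000, 9.0000, 12.0000, 8.0000
Σ(xᵢ − x̄)² = 1322.0000 ⇒ m₂ = 1322.0000/5 = 264.40000
Σ(xᵢ − x̄)³ = -29772.0000 ⇒ m₃ = -29772.0000/5 = -5954.40000
m₂^(3/2) = 264.40000^(1.5) = 4299.24482
g₁ = m₃ / m₂^(3/2) = -5954.40000 / 4299.24482 ≈ -1.385

-1.385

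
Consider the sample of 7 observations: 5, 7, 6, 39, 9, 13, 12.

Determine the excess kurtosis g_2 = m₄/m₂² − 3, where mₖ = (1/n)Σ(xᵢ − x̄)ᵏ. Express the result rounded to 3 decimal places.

1.591

x̄ = 13.0000
Σ(xᵢ − x̄)² = 842.0000 ⇒ m₂ = 120.28571
Σ(xᵢ − x̄)⁴ = 465026.0000 ⇒ m₄ = 66432.28571
m₂² = 14468.65306
g_2 = m₄/m₂² − 3 = 4.59146 − 3 ≈ 1.591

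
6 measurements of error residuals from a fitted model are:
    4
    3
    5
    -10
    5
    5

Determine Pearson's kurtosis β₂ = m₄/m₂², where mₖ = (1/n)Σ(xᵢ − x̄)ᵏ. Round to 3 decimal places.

4.067

x̄ = 2.0000
Σ(xᵢ − x̄)² = 176.0000 ⇒ m₂ = 29.33333
Σ(xᵢ − x̄)⁴ = 20996.0000 ⇒ m₄ = 3499.33333
m₂² = 860.44444
β₂ = m₄/m₂² = 3499.33333 / 860.44444 ≈ 4.067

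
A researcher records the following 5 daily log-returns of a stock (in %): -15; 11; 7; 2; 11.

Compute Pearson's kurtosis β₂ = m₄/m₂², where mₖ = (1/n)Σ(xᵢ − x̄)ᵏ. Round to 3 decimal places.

x̄ = 3.2000
Σ(xᵢ − x̄)² = 468.8000 ⇒ m₂ = 93.76000
Σ(xᵢ − x̄)⁴ = 117333.5360 ⇒ m₄ = 23466.70720
m₂² = 8790.93760
β₂ = m₄/m₂² = 23466.70720 / 8790.93760 ≈ 2.669

2.669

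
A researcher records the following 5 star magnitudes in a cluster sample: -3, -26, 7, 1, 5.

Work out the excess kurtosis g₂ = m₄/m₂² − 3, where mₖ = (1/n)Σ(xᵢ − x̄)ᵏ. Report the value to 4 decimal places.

x̄ = -3.2000
Σ(xᵢ − x̄)² = 708.8000 ⇒ m₂ = 141.76000
Σ(xᵢ − x̄)⁴ = 285890.3360 ⇒ m₄ = 57178.06720
m₂² = 20095.89760
g₂ = m₄/m₂² − 3 = 2.84526 − 3 ≈ -0.1547

-0.1547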